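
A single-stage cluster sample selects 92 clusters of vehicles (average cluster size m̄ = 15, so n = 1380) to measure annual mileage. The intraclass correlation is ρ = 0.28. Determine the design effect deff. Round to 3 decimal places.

4.920

deff = 1 + (15 − 1)·0.28 = 1 + 3.92 = 4.92.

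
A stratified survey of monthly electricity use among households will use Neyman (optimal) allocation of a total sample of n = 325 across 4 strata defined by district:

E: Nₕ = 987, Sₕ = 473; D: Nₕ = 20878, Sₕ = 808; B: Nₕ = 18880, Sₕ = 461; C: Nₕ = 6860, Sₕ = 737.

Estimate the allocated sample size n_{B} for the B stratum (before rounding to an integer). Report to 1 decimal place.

91.0

Neyman allocation: nₕ = n·NₕSₕ / Σⱼ NⱼSⱼ.
Σ NⱼSⱼ = 987·473 + 20878·808 + 18880·461 + 6860·737 = 3.1095775 × 10^7.
n_{B} = 325·18880·461 / (3.1095775 × 10^7) = 91.0.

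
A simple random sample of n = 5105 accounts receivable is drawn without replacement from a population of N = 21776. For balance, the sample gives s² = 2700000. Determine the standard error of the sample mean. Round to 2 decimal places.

Under SRS without replacement, Var(ȳ) = (1 − f)·s²/n with f = n/N = 5105/21776 = 0.23443240.
Var(ȳ) = (1 − 0.23443240)·2700000/5105 = 0.76556760·528.89324 = 404.90353.
SE(ȳ) = √(404.90353) = 20.12.

20.12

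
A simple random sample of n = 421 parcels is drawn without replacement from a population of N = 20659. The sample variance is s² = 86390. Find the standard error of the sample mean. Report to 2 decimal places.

14.18

Under SRS without replacement, Var(ȳ) = (1 − f)·s²/n with f = n/N = 421/20659 = 0.02037853.
Var(ȳ) = (1 − 0.02037853)·86390/421 = 0.97962147·205.2019 = 201.02019.
SE(ȳ) = √(201.02019) = 14.18.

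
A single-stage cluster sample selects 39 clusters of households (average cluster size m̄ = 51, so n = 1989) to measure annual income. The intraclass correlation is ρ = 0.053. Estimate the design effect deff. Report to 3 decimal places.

3.650

deff = 1 + (51 − 1)·0.053 = 1 + 2.65 = 3.65.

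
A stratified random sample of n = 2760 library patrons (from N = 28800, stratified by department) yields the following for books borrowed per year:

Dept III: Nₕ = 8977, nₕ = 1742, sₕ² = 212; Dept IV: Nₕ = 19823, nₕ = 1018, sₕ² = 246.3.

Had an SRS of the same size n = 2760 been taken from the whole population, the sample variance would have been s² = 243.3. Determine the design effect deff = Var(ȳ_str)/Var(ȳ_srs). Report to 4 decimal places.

1.4838

Var(ȳ_str) = Σ Wₕ²(1−fₕ)sₕ²/nₕ with Wₕ = Nₕ/28800:
  Dept III: (8977/28800)²·(1−1742/8977)·212/1742 = 0.0095295522
  Dept IV: (19823/28800)²·(1−1018/19823)·246.3/1018 = 0.10873626
  → Var(ȳ_str) = 0.11826581.
Var(ȳ_srs) = (1 − 2760/28800)·243.3/2760 = 0.079704257.
deff = 0.11826581 / 0.079704257 = 1.4838.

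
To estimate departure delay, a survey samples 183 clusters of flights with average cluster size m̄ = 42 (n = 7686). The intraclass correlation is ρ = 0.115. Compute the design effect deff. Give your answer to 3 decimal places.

deff = 1 + (42 − 1)·0.115 = 1 + 4.715 = 5.715.

5.715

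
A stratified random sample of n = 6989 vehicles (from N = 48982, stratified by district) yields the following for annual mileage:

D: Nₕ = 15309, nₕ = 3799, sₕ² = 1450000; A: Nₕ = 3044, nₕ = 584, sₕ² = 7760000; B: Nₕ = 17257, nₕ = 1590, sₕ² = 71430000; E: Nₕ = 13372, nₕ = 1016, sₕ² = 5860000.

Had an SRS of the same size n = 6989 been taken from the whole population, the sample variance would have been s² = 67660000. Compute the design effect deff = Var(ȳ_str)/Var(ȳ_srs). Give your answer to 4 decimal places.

0.6662

Var(ȳ_str) = Σ Wₕ²(1−fₕ)sₕ²/nₕ with Wₕ = Nₕ/48982:
  D: (15309/48982)²·(1−3799/15309)·1450000/3799 = 28.031596
  A: (3044/48982)²·(1−584/3044)·7760000/584 = 41.472059
  B: (17257/48982)²·(1−1590/17257)·71430000/1590 = 5062.4604
  E: (13372/48982)²·(1−1016/13372)·5860000/1016 = 397.19626
  → Var(ȳ_str) = 5529.1603.
Var(ȳ_srs) = (1 − 6989/48982)·67660000/6989 = 8299.6034.
deff = 5529.1603 / 8299.6034 = 0.6662.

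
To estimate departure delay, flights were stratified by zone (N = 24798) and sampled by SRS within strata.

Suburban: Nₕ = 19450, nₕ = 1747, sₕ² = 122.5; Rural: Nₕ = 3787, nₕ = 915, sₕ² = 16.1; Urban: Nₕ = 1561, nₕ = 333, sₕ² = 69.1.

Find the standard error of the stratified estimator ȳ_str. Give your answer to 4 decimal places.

Var(ȳ_str) = Σₕ Wₕ²(1 − fₕ)sₕ²/nₕ with Wₕ = Nₕ/N, N = 24798.
Suburban: Wₕ = 0.78433745; term = 0.78433745²·(1 − 0.08982005)·122.5/1747 = 0.039262355.
Rural: Wₕ = 0.15271393; term = 0.15271393²·(1 − 0.24161605)·16.1/915 = 3.1120833 × 10^-4.
Urban: Wₕ = 0.06294862; term = 0.06294862²·(1 − 0.21332479)·69.1/333 = 6.468473 × 10^-4.
Sum = 0.040220411.
SE = √(0.040220411) = 0.2006.

0.2006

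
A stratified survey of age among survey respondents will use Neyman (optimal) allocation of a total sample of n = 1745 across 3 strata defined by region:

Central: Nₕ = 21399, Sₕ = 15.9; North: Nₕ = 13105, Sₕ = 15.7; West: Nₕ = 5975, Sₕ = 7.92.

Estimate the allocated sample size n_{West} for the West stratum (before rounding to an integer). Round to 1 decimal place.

Neyman allocation: nₕ = n·NₕSₕ / Σⱼ NⱼSⱼ.
Σ NⱼSⱼ = 21399·15.9 + 13105·15.7 + 5975·7.92 = 593314.6.
n_{West} = 1745·5975·7.92 / 593314.6 = 139.2.

139.2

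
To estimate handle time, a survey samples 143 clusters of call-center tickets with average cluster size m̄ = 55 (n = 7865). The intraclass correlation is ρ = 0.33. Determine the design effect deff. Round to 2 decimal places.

deff = 1 + (55 − 1)·0.33 = 1 + 17.82 = 18.82.

18.82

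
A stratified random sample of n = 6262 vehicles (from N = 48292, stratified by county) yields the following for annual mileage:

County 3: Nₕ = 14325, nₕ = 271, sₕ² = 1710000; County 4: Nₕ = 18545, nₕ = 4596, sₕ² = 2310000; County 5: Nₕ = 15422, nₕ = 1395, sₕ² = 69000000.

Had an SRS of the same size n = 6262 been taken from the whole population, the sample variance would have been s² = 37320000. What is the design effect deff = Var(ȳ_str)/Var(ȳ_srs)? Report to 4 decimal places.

1.0003

Var(ȳ_str) = Σ Wₕ²(1−fₕ)sₕ²/nₕ with Wₕ = Nₕ/48292:
  County 3: (14325/48292)²·(1−271/14325)·1710000/271 = 544.71711
  County 4: (18545/48292)²·(1−4596/18545)·2310000/4596 = 55.750849
  County 5: (15422/48292)²·(1−1395/15422)·69000000/1395 = 4588.0696
  → Var(ȳ_str) = 5188.5376.
Var(ȳ_srs) = (1 − 6262/48292)·37320000/6262 = 5186.9585.
deff = 5188.5376 / 5186.9585 = 1.0003.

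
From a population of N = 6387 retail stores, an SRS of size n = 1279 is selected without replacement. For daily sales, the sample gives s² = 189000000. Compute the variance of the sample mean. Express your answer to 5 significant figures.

Under SRS without replacement, Var(ȳ) = (1 − f)·s²/n with f = n/N = 1279/6387 = 0.20025051.
Var(ȳ) = (1 − 0.20025051)·189000000/1279 = 0.79974949·147771.7 = 118180.34.

118180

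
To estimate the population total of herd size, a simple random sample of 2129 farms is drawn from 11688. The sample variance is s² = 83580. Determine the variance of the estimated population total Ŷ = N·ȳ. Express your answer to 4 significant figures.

4.386 × 10^9

Var(Ŷ) = N²·Var(ȳ) = N²·(1 − n/N)·s²/n.
f = 2129/11688 = 0.18215264; Var(ȳ) = 0.81784736·83580/2129 = 32.106944.
Var(Ŷ) = 11688² · 32.106944 = 4.3861086 × 10^9.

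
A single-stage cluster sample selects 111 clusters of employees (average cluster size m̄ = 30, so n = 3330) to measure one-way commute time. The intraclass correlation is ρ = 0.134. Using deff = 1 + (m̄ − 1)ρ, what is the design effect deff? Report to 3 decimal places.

deff = 1 + (30 − 1)·0.134 = 1 + 3.886 = 4.886.

4.886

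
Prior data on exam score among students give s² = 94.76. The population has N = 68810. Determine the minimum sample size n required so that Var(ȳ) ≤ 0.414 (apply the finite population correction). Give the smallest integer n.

Without fpc, n₀ = s²/D = 94.76/0.414 = 228.8889.
With fpc, (1 − n/N)·s²/n ≤ D requires n ≥ n₀/(1 + n₀/N) = 228.8889/(1 + 228.8889/68810) = 228.1301.
Rounding up, n = 229.

229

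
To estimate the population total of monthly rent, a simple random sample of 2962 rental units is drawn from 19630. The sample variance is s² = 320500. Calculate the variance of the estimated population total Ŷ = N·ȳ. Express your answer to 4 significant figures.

Var(Ŷ) = N²·Var(ȳ) = N²·(1 − n/N)·s²/n.
f = 2962/19630 = 0.15089149; Var(ȳ) = 0.84910851·320500/2962 = 91.876866.
Var(Ŷ) = 19630² · 91.876866 = 3.5403547 × 10^10.

3.540 × 10^10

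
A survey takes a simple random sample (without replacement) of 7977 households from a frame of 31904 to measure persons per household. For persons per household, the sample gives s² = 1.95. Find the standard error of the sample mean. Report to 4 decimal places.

Under SRS without replacement, Var(ȳ) = (1 − f)·s²/n with f = n/N = 7977/31904 = 0.25003134.
Var(ȳ) = (1 − 0.25003134)·1.95/7977 = 0.74996866·2.444528 × 10^-4 = 1.8333194 × 10^-4.
SE(ȳ) = √(1.8333194 × 10^-4) = 0.0135.

0.0135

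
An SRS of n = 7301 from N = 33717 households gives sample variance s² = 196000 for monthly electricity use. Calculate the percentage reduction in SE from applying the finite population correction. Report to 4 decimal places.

f = n/N = 7301/33717 = 0.21653765.
SE_no-fpc = √(s²/n) = 5.1812776; SE_fpc = √((1−f)s²/n) = 4.5861254.
Ratio = √(1−f) = 0.88513408. Reduction = 100·(1 − 0.88513408) = 11.4866%.

11.4866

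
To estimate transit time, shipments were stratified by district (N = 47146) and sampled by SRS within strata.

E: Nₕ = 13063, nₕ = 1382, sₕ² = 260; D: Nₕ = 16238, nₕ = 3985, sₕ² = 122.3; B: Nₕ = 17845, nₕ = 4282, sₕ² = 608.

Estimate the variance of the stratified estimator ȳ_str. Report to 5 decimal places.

0.03112

Var(ȳ_str) = Σₕ Wₕ²(1 − fₕ)sₕ²/nₕ with Wₕ = Nₕ/N, N = 47146.
E: Wₕ = 0.27707547; term = 0.27707547²·(1 − 0.10579499)·260/1382 = 0.012915123.
D: Wₕ = 0.34441946; term = 0.34441946²·(1 − 0.24541200)·122.3/3985 = 0.0027471565.
B: Wₕ = 0.37850507; term = 0.37850507²·(1 − 0.23995517)·608/4282 = 0.015461069.
Sum = 0.031123349.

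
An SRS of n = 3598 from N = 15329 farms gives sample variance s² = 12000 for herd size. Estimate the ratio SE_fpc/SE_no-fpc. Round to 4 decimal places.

f = n/N = 3598/15329 = 0.23471851.
SE_no-fpc = √(s²/n) = 1.8262492; SE_fpc = √((1−f)s²/n) = 1.5976096.
Ratio = √(1−f) = 0.87480369.

0.8748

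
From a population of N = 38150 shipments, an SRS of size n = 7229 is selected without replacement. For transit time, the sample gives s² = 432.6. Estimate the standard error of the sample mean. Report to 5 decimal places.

Under SRS without replacement, Var(ȳ) = (1 − f)·s²/n with f = n/N = 7229/38150 = 0.18948886.
Var(ȳ) = (1 − 0.18948886)·432.6/7229 = 0.81051114·0.059842302 = 0.048502852.
SE(ȳ) = √(0.048502852) = 0.22023.

0.22023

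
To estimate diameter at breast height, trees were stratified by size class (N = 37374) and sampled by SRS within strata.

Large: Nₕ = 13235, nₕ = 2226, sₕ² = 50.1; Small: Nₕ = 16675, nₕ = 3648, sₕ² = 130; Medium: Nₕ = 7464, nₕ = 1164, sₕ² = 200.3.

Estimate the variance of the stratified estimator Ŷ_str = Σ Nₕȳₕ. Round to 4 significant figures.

1.911 × 10^7

Var(Ŷ_str) = Σₕ Nₕ²(1 − fₕ)sₕ²/nₕ.
Large: 13235²·(1 − 2226/13235)·50.1/2226 = 3.2793244 × 10^6.
Small: 16675²·(1 − 3648/16675)·130/3648 = 7.7410305 × 10^6.
Medium: 7464²·(1 − 1164/7464)·200.3/1164 = 8.091707 × 10^6.
Sum = 1.9112062 × 10^7.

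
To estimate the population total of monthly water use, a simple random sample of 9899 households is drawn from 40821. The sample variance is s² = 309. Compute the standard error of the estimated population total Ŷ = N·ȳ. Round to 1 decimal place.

6277.1

Var(Ŷ) = N²·Var(ȳ) = N²·(1 − n/N)·s²/n.
f = 9899/40821 = 0.24249773; Var(ȳ) = 0.75750227·309/9899 = 0.023645641.
Var(Ŷ) = 40821² · 0.023645641 = 3.9402009 × 10^7.
SE(Ŷ) = √(3.9402009 × 10^7) = 6277.1.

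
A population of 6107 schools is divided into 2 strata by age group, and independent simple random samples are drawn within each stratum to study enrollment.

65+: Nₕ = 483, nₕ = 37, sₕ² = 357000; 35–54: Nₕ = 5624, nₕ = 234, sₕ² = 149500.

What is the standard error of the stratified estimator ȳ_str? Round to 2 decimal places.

23.98

Var(ȳ_str) = Σₕ Wₕ²(1 − fₕ)sₕ²/nₕ with Wₕ = Nₕ/N, N = 6107.
65+: Wₕ = 0.07908957; term = 0.07908957²·(1 − 0.07660455)·357000/37 = 55.730462.
35–54: Wₕ = 0.92091043; term = 0.92091043²·(1 − 0.04160740)·149500/234 = 519.28236.
Sum = 575.01282.
SE = √(575.01282) = 23.98.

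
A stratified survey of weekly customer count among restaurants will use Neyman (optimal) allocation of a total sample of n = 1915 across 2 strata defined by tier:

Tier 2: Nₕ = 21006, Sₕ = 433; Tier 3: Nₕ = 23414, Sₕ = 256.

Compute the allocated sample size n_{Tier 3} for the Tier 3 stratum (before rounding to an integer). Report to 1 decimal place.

Neyman allocation: nₕ = n·NₕSₕ / Σⱼ NⱼSⱼ.
Σ NⱼSⱼ = 21006·433 + 23414·256 = 1.5089582 × 10^7.
n_{Tier 3} = 1915·23414·256 / (1.5089582 × 10^7) = 760.7.

760.7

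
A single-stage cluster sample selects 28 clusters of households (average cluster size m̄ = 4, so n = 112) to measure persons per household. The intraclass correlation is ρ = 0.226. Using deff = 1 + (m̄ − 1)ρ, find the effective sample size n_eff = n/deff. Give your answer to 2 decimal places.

deff = 1 + (4 − 1)·0.226 = 1 + 0.678 = 1.678.
n_eff = 112 / 1.678 = 66.75.

66.75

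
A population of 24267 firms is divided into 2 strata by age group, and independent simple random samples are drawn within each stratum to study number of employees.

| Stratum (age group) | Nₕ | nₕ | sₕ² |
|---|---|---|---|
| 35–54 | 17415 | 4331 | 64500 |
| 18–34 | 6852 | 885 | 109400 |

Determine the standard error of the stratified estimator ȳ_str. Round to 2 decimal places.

3.79

Var(ȳ_str) = Σₕ Wₕ²(1 − fₕ)sₕ²/nₕ with Wₕ = Nₕ/N, N = 24267.
35–54: Wₕ = 0.71764124; term = 0.71764124²·(1 − 0.24869365)·64500/4331 = 5.7623995.
18–34: Wₕ = 0.28235876; term = 0.28235876²·(1 − 0.12915937)·109400/885 = 8.5825287.
Sum = 14.344928.
SE = √(14.344928) = 3.79.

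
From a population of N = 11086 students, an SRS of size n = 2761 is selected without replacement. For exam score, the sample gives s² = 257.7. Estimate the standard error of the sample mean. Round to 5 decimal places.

Under SRS without replacement, Var(ȳ) = (1 − f)·s²/n with f = n/N = 2761/11086 = 0.24905286.
Var(ȳ) = (1 − 0.24905286)·257.7/2761 = 0.75094714·0.093335748 = 0.070090213.
SE(ȳ) = √(0.070090213) = 0.26475.

0.26475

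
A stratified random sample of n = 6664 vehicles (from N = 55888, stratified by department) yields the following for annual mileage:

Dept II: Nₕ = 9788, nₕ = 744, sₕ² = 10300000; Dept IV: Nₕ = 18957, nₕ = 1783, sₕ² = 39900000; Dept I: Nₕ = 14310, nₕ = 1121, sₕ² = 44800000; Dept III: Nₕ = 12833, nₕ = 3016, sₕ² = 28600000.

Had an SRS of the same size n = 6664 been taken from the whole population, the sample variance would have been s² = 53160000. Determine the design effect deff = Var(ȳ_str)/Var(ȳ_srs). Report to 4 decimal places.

0.7860

Var(ȳ_str) = Σ Wₕ²(1−fₕ)sₕ²/nₕ with Wₕ = Nₕ/55888:
  Dept II: (9788/55888)²·(1−744/9788)·10300000/744 = 392.35724
  Dept IV: (18957/55888)²·(1−1783/18957)·39900000/1783 = 2332.5206
  Dept I: (14310/55888)²·(1−1121/14310)·44800000/1121 = 2414.8311
  Dept III: (12833/55888)²·(1−3016/12833)·28600000/3016 = 382.47631
  → Var(ȳ_str) = 5522.1853.
Var(ȳ_srs) = (1 − 6664/55888)·53160000/6664 = 7026.0028.
deff = 5522.1853 / 7026.0028 = 0.7860.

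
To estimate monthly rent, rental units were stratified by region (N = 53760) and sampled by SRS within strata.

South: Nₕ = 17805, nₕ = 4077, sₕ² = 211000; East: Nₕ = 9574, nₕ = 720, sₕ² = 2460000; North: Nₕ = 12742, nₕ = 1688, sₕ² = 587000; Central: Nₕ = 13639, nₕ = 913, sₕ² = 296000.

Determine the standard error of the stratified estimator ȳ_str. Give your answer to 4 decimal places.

Var(ȳ_str) = Σₕ Wₕ²(1 − fₕ)sₕ²/nₕ with Wₕ = Nₕ/N, N = 53760.
South: Wₕ = 0.33119420; term = 0.33119420²·(1 − 0.22898062)·211000/4077 = 4.3769589.
East: Wₕ = 0.17808780; term = 0.17808780²·(1 − 0.07520368)·2460000/720 = 100.21138.
North: Wₕ = 0.23701637; term = 0.23701637²·(1 − 0.13247528)·587000/1688 = 16.947444.
Central: Wₕ = 0.25370164; term = 0.25370164²·(1 − 0.06694039)·296000/913 = 19.470489.
Sum = 141.00627.
SE = √(141.00627) = 11.8746.

11.8746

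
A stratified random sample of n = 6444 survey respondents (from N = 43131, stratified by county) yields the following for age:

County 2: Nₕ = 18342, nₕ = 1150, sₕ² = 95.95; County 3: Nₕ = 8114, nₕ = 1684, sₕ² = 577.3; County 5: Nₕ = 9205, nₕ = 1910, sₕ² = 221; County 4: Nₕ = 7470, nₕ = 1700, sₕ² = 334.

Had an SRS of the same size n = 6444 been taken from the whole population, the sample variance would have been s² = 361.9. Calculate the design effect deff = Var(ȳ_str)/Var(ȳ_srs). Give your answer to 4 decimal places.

Var(ȳ_str) = Σ Wₕ²(1−fₕ)sₕ²/nₕ with Wₕ = Nₕ/43131:
  County 2: (18342/43131)²·(1−1150/18342)·95.95/1150 = 0.014142988
  County 3: (8114/43131)²·(1−1684/8114)·577.3/1684 = 0.0096144931
  County 5: (9205/43131)²·(1−1910/9205)·221/1910 = 0.0041766582
  County 4: (7470/43131)²·(1−1700/7470)·334/1700 = 0.0045521326
  → Var(ȳ_str) = 0.032486272.
Var(ȳ_srs) = (1 − 6444/43131)·361.9/6444 = 0.047770053.
deff = 0.032486272 / 0.047770053 = 0.6801.

0.6801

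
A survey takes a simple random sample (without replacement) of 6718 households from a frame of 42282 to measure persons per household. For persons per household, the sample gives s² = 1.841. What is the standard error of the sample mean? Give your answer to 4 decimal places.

0.0152

Under SRS without replacement, Var(ȳ) = (1 − f)·s²/n with f = n/N = 6718/42282 = 0.15888558.
Var(ȳ) = (1 − 0.15888558)·1.841/6718 = 0.84111442·2.7403989 × 10^-4 = 2.3049891 × 10^-4.
SE(ȳ) = √(2.3049891 × 10^-4) = 0.0152.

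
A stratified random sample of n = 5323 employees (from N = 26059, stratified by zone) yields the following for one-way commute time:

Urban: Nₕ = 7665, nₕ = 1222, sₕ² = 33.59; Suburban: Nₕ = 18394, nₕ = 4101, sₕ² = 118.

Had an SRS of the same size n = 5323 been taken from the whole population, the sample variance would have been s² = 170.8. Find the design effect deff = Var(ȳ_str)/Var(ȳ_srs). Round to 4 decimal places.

Var(ȳ_str) = Σ Wₕ²(1−fₕ)sₕ²/nₕ with Wₕ = Nₕ/26059:
  Urban: (7665/26059)²·(1−1222/7665)·33.59/1222 = 0.0019990497
  Suburban: (18394/26059)²·(1−4101/18394)·118/4101 = 0.011139773
  → Var(ȳ_str) = 0.013138823.
Var(ȳ_srs) = (1 − 5323/26059)·170.8/5323 = 0.025532811.
deff = 0.013138823 / 0.025532811 = 0.5146.

0.5146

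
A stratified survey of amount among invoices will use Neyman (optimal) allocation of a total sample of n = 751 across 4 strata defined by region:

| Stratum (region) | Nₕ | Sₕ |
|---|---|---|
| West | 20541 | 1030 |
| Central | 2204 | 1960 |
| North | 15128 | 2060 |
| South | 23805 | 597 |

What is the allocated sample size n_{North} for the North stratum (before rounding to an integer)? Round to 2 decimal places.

330.32

Neyman allocation: nₕ = n·NₕSₕ / Σⱼ NⱼSⱼ.
Σ NⱼSⱼ = 20541·1030 + 2204·1960 + 15128·2060 + 23805·597 = 7.0852335 × 10^7.
n_{North} = 751·15128·2060 / (7.0852335 × 10^7) = 330.32.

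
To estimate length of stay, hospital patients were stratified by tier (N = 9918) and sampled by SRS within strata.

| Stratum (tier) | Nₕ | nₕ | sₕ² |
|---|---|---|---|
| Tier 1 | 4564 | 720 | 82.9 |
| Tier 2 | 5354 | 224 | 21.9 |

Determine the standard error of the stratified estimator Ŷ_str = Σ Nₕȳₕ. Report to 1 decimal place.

Var(Ŷ_str) = Σₕ Nₕ²(1 − fₕ)sₕ²/nₕ.
Tier 1: 4564²·(1 − 720/4564)·82.9/720 = 2.0199985 × 10^6.
Tier 2: 5354²·(1 − 224/5354)·21.9/224 = 2.6852939 × 10^6.
Sum = 4.7052924 × 10^6.
SE = √(4.7052924 × 10^6) = 2169.2.

2169.2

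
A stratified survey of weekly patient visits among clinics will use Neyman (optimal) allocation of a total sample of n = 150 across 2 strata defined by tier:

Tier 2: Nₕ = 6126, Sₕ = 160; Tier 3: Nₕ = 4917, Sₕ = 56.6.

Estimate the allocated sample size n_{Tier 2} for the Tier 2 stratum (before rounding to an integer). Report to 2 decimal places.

116.83

Neyman allocation: nₕ = n·NₕSₕ / Σⱼ NⱼSⱼ.
Σ NⱼSⱼ = 6126·160 + 4917·56.6 = 1.2584622 × 10^6.
n_{Tier 2} = 150·6126·160 / (1.2584622 × 10^6) = 116.83.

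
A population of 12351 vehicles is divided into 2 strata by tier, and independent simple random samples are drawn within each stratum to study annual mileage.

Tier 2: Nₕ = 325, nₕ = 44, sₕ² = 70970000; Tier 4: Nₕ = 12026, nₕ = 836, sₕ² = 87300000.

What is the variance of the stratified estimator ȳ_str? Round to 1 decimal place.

93085.9

Var(ȳ_str) = Σₕ Wₕ²(1 − fₕ)sₕ²/nₕ with Wₕ = Nₕ/N, N = 12351.
Tier 2: Wₕ = 0.02631366; term = 0.02631366²·(1 − 0.13538462)·70970000/44 = 965.62292.
Tier 4: Wₕ = 0.97368634; term = 0.97368634²·(1 − 0.06951605)·87300000/836 = 92120.229.
Sum = 93085.852.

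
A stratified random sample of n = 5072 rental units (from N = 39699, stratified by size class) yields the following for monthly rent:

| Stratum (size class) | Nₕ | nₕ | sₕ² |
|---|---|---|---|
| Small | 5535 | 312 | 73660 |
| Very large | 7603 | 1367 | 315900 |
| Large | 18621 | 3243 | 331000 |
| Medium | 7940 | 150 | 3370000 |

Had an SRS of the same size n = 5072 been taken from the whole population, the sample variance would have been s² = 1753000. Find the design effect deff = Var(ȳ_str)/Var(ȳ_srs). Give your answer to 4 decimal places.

Var(ȳ_str) = Σ Wₕ²(1−fₕ)sₕ²/nₕ with Wₕ = Nₕ/39699:
  Small: (5535/39699)²·(1−312/5535)·73660/312 = 4.3306754
  Very large: (7603/39699)²·(1−1367/7603)·315900/1367 = 6.952053
  Large: (18621/39699)²·(1−3243/18621)·331000/3243 = 18.544912
  Medium: (7940/39699)²·(1−150/7940)·3370000/150 = 881.73376
  → Var(ȳ_str) = 911.5614.
Var(ȳ_srs) = (1 − 5072/39699)·1753000/5072 = 301.46574.
deff = 911.5614 / 301.46574 = 3.0238.

3.0238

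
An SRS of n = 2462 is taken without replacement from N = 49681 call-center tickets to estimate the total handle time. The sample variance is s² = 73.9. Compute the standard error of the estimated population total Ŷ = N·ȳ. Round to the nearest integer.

Var(Ŷ) = N²·Var(ȳ) = N²·(1 − n/N)·s²/n.
f = 2462/49681 = 0.04955617; Var(ȳ) = 0.95044383·73.9/2462 = 0.028528757.
Var(Ŷ) = 49681² · 0.028528757 = 7.0414728 × 10^7.
SE(Ŷ) = √(7.0414728 × 10^7) = 8391.

8391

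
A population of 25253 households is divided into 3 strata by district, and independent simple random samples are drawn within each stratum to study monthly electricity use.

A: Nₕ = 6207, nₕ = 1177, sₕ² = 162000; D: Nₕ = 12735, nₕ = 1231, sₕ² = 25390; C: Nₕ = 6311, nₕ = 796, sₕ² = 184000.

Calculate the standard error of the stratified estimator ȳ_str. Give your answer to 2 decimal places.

4.91

Var(ȳ_str) = Σₕ Wₕ²(1 − fₕ)sₕ²/nₕ with Wₕ = Nₕ/N, N = 25253.
A: Wₕ = 0.24579258; term = 0.24579258²·(1 − 0.18962462)·162000/1177 = 6.7384859.
D: Wₕ = 0.50429652; term = 0.50429652²·(1 − 0.09666274)·25390/1231 = 4.7383432.
C: Wₕ = 0.24991090; term = 0.24991090²·(1 − 0.12612898)·184000/796 = 12.616024.
Sum = 24.092853.
SE = √(24.092853) = 4.91.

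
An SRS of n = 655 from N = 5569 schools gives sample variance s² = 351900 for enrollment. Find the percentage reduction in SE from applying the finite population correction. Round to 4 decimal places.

6.0647

f = n/N = 655/5569 = 0.11761537.
SE_no-fpc = √(s²/n) = 23.178695; SE_fpc = √((1−f)s²/n) = 21.772984.
Ratio = √(1−f) = 0.93935330. Reduction = 100·(1 − 0.93935330) = 6.0647%.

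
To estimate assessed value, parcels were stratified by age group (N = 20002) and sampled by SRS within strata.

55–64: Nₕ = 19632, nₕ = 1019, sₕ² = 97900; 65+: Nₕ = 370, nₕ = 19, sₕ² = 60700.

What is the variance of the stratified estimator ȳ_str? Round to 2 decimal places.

Var(ȳ_str) = Σₕ Wₕ²(1 − fₕ)sₕ²/nₕ with Wₕ = Nₕ/N, N = 20002.
55–64: Wₕ = 0.98150185; term = 0.98150185²·(1 − 0.05190505)·97900/1019 = 87.749083.
65+: Wₕ = 0.01849815; term = 0.01849815²·(1 − 0.05135135)·60700/19 = 1.0370438.
Sum = 88.786127.

88.79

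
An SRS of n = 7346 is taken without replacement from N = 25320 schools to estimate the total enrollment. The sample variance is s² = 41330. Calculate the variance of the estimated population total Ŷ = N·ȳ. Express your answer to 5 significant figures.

Var(Ŷ) = N²·Var(ȳ) = N²·(1 − n/N)·s²/n.
f = 7346/25320 = 0.29012638; Var(ȳ) = 0.70987362·41330/7346 = 3.9938846.
Var(Ŷ) = 25320² · 3.9938846 = 2.560489 × 10^9.

2.5605 × 10^9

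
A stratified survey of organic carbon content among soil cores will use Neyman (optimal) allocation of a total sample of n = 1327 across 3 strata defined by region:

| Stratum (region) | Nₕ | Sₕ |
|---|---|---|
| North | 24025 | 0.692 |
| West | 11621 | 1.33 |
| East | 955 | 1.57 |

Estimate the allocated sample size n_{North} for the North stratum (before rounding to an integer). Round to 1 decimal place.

Neyman allocation: nₕ = n·NₕSₕ / Σⱼ NⱼSⱼ.
Σ NⱼSⱼ = 24025·0.692 + 11621·1.33 + 955·1.57 = 33580.58.
n_{North} = 1327·24025·0.692 / 33580.58 = 657.0.

657.0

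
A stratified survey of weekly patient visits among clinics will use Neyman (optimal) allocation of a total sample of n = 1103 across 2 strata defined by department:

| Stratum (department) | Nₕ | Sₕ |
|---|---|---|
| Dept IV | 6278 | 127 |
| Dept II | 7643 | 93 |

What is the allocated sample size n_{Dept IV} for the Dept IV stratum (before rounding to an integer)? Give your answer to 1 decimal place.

Neyman allocation: nₕ = n·NₕSₕ / Σⱼ NⱼSⱼ.
Σ NⱼSⱼ = 6278·127 + 7643·93 = 1.508105 × 10^6.
n_{Dept IV} = 1103·6278·127 / (1.508105 × 10^6) = 583.1.

583.1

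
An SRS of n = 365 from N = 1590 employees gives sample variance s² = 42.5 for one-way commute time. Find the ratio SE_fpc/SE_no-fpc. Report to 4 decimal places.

0.8777

f = n/N = 365/1590 = 0.22955975.
SE_no-fpc = √(s²/n) = 0.34123065; SE_fpc = √((1−f)s²/n) = 0.29951427.
Ratio = √(1−f) = 0.87774726.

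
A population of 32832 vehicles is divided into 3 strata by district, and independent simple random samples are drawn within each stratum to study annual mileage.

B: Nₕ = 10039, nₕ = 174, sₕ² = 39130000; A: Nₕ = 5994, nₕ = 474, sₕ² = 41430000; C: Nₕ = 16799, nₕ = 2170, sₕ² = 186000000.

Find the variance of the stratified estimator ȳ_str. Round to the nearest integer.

42885

Var(ȳ_str) = Σₕ Wₕ²(1 − fₕ)sₕ²/nₕ with Wₕ = Nₕ/N, N = 32832.
B: Wₕ = 0.30576876; term = 0.30576876²·(1 − 0.01733240)·39130000/174 = 20661.101.
A: Wₕ = 0.18256579; term = 0.18256579²·(1 − 0.07907908)·41430000/474 = 2682.8583.
C: Wₕ = 0.51166545; term = 0.51166545²·(1 − 0.12917436)·186000000/2170 = 19541.442.
Sum = 42885.401.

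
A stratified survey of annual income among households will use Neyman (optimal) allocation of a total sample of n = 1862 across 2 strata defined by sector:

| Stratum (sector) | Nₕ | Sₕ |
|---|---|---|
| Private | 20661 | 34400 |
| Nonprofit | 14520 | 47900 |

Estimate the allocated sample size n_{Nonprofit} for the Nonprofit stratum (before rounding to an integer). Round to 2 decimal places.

920.92

Neyman allocation: nₕ = n·NₕSₕ / Σⱼ NⱼSⱼ.
Σ NⱼSⱼ = 20661·34400 + 14520·47900 = 1.4062464 × 10^9.
n_{Nonprofit} = 1862·14520·47900 / (1.4062464 × 10^9) = 920.92.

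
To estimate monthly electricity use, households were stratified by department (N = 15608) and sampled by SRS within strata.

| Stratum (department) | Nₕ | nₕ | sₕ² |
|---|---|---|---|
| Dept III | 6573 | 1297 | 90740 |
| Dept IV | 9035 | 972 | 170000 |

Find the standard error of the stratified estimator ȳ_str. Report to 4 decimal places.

7.8905

Var(ȳ_str) = Σₕ Wₕ²(1 − fₕ)sₕ²/nₕ with Wₕ = Nₕ/N, N = 15608.
Dept III: Wₕ = 0.42113019; term = 0.42113019²·(1 − 0.19732238)·90740/1297 = 9.9593892.
Dept IV: Wₕ = 0.57886981; term = 0.57886981²·(1 − 0.10758163)·170000/972 = 52.301357.
Sum = 62.260746.
SE = √(62.260746) = 7.8905.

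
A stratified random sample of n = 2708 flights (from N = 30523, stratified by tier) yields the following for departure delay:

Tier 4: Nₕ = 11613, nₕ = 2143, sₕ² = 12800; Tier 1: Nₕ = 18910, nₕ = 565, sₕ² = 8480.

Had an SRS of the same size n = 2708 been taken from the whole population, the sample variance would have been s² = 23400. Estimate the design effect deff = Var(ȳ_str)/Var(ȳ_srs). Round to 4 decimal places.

Var(ȳ_str) = Σ Wₕ²(1−fₕ)sₕ²/nₕ with Wₕ = Nₕ/30523:
  Tier 4: (11613/30523)²·(1−2143/11613)·12800/2143 = 0.70506275
  Tier 1: (18910/30523)²·(1−565/18910)·8480/565 = 5.5885896
  → Var(ȳ_str) = 6.2936524.
Var(ȳ_srs) = (1 − 2708/30523)·23400/2708 = 7.8744285.
deff = 6.2936524 / 7.8744285 = 0.7993.

0.7993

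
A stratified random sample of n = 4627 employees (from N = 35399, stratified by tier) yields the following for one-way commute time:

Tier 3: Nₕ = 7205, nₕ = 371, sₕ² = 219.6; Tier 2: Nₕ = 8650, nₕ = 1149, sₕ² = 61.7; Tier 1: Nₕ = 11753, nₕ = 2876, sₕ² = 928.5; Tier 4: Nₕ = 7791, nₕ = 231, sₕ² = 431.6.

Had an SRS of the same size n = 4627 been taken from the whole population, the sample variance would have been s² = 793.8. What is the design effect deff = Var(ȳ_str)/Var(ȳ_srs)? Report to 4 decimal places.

Var(ȳ_str) = Σ Wₕ²(1−fₕ)sₕ²/nₕ with Wₕ = Nₕ/35399:
  Tier 3: (7205/35399)²·(1−371/7205)·219.6/371 = 0.023258698
  Tier 2: (8650/35399)²·(1−1149/8650)·61.7/1149 = 0.0027804713
  Tier 1: (11753/35399)²·(1−2876/11753)·928.5/2876 = 0.026879798
  Tier 4: (7791/35399)²·(1−231/7791)·431.6/231 = 0.087821827
  → Var(ȳ_str) = 0.14074079.
Var(ȳ_srs) = (1 − 4627/35399)·793.8/4627 = 0.14913388.
deff = 0.14074079 / 0.14913388 = 0.9437.

0.9437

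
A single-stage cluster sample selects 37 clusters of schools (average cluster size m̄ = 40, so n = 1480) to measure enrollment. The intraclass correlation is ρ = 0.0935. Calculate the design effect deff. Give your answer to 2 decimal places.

4.65

deff = 1 + (40 − 1)·0.0935 = 1 + 3.6465 = 4.6465.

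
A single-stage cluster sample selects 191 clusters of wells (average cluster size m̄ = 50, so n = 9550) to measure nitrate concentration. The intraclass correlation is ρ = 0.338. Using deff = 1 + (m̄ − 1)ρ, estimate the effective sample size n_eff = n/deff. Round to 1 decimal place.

deff = 1 + (50 − 1)·0.338 = 1 + 16.562 = 17.562.
n_eff = 9550 / 17.562 = 543.8.

543.8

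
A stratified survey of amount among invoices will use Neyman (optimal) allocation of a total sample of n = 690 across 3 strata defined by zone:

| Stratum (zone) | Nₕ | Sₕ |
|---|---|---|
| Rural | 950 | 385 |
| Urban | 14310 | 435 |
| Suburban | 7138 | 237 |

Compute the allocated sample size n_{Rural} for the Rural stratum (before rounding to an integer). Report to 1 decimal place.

Neyman allocation: nₕ = n·NₕSₕ / Σⱼ NⱼSⱼ.
Σ NⱼSⱼ = 950·385 + 14310·435 + 7138·237 = 8.282306 × 10^6.
n_{Rural} = 690·950·385 / (8.282306 × 10^6) = 30.5.

30.5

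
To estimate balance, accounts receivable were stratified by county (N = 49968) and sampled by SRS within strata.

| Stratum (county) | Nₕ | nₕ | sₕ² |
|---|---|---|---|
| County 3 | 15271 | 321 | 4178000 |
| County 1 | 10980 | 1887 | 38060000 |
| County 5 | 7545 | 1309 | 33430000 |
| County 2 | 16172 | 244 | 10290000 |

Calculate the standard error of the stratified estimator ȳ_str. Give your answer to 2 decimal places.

Var(ȳ_str) = Σₕ Wₕ²(1 − fₕ)sₕ²/nₕ with Wₕ = Nₕ/N, N = 49968.
County 3: Wₕ = 0.30561559; term = 0.30561559²·(1 − 0.02102023)·4178000/321 = 1190.1128.
County 1: Wₕ = 0.21974063; term = 0.21974063²·(1 − 0.17185792)·38060000/1887 = 806.53363.
County 5: Wₕ = 0.15099664; term = 0.15099664²·(1 − 0.17349238)·33430000/1309 = 481.25821.
County 2: Wₕ = 0.32364713; term = 0.32364713²·(1 − 0.01508781)·10290000/244 = 4350.7747.
Sum = 6828.6793.
SE = √(6828.6793) = 82.64.

82.64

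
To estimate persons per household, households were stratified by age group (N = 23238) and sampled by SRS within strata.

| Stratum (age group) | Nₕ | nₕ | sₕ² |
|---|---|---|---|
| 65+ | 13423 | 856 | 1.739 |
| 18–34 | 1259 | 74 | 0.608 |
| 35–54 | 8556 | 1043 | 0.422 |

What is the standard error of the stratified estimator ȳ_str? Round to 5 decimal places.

Var(ȳ_str) = Σₕ Wₕ²(1 − fₕ)sₕ²/nₕ with Wₕ = Nₕ/N, N = 23238.
65+: Wₕ = 0.57763147; term = 0.57763147²·(1 − 0.06377114)·1.739/856 = 6.3461382 × 10^-4.
18–34: Wₕ = 0.05417850; term = 0.05417850²·(1 − 0.05877681)·0.608/74 = 2.2699613 × 10^-5.
35–54: Wₕ = 0.36819003; term = 0.36819003²·(1 − 0.12190276)·0.422/1043 = 4.8163142 × 10^-5.
Sum = 7.0547658 × 10^-4.
SE = √(7.0547658 × 10^-4) = 0.02656.

0.02656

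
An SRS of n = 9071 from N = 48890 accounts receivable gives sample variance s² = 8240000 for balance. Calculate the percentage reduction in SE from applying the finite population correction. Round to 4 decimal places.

9.7525

f = n/N = 9071/48890 = 0.18553897.
SE_no-fpc = √(s²/n) = 30.139499; SE_fpc = √((1−f)s²/n) = 27.200142.
Ratio = √(1−f) = 0.90247495. Reduction = 100·(1 − 0.90247495) = 9.7525%.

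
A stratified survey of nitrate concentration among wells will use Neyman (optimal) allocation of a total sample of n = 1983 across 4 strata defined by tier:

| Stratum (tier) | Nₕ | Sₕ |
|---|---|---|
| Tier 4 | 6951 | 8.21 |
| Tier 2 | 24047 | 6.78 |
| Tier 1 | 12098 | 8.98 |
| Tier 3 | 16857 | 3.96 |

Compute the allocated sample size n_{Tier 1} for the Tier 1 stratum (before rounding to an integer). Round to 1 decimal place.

Neyman allocation: nₕ = n·NₕSₕ / Σⱼ NⱼSⱼ.
Σ NⱼSⱼ = 6951·8.21 + 24047·6.78 + 12098·8.98 + 16857·3.96 = 395500.13.
n_{Tier 1} = 1983·12098·8.98 / 395500.13 = 544.7.

544.7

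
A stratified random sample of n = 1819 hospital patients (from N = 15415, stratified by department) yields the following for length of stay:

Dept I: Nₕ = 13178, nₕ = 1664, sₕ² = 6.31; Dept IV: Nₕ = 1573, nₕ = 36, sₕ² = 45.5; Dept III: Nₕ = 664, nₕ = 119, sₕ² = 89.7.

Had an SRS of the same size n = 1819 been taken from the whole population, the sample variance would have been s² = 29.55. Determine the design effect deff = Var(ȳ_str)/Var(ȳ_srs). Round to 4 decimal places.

1.1466

Var(ȳ_str) = Σ Wₕ²(1−fₕ)sₕ²/nₕ with Wₕ = Nₕ/15415:
  Dept I: (13178/15415)²·(1−1664/13178)·6.31/1664 = 0.0024213898
  Dept IV: (1573/15415)²·(1−36/1573)·45.5/36 = 0.01285951
  Dept III: (664/15415)²·(1−119/664)·89.7/119 = 0.0011479501
  → Var(ȳ_str) = 0.01642885.
Var(ȳ_srs) = (1 − 1819/15415)·29.55/1819 = 0.014328226.
deff = 0.01642885 / 0.014328226 = 1.1466.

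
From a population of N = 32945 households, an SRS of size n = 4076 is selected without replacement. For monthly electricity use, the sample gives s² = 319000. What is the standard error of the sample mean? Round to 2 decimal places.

Under SRS without replacement, Var(ȳ) = (1 − f)·s²/n with f = n/N = 4076/32945 = 0.12372135.
Var(ȳ) = (1 − 0.12372135)·319000/4076 = 0.87627865·78.263003 = 68.580198.
SE(ȳ) = √(68.580198) = 8.28.

8.28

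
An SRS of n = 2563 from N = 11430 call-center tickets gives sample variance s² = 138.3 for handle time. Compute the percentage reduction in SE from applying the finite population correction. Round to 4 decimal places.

f = n/N = 2563/11430 = 0.22423447.
SE_no-fpc = √(s²/n) = 0.23229336; SE_fpc = √((1−f)s²/n) = 0.2045983.
Ratio = √(1−f) = 0.88077553. Reduction = 100·(1 − 0.88077553) = 11.9224%.

11.9224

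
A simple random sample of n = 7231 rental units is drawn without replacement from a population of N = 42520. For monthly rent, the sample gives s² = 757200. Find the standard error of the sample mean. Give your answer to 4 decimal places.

9.3224

Under SRS without replacement, Var(ȳ) = (1 − f)·s²/n with f = n/N = 7231/42520 = 0.17006115.
Var(ȳ) = (1 − 0.17006115)·757200/7231 = 0.82993885·104.71581 = 86.907717.
SE(ȳ) = √(86.907717) = 9.3224.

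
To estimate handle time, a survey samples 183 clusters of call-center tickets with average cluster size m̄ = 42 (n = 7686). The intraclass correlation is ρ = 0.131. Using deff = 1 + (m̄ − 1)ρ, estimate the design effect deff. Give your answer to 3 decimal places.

deff = 1 + (42 − 1)·0.131 = 1 + 5.371 = 6.371.

6.371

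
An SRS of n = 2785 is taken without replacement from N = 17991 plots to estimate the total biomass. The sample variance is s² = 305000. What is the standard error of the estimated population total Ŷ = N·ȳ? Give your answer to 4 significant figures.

Var(Ŷ) = N²·Var(ȳ) = N²·(1 − n/N)·s²/n.
f = 2785/17991 = 0.15479962; Var(ȳ) = 0.84520038·305000/2785 = 92.562339.
Var(Ŷ) = 17991² · 92.562339 = 2.9960215 × 10^10.
SE(Ŷ) = √(2.9960215 × 10^10) = 173100.

173100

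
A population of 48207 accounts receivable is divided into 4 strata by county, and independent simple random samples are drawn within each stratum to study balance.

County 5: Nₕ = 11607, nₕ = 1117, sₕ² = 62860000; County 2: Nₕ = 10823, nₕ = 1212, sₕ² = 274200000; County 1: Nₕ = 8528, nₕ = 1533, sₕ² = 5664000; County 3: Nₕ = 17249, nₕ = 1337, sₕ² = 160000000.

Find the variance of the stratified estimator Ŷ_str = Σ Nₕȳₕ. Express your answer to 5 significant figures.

6.3451 × 10^13

Var(Ŷ_str) = Σₕ Nₕ²(1 − fₕ)sₕ²/nₕ.
County 5: 11607²·(1 − 1117/11607)·62860000/1117 = 6.8519893 × 10^12.
County 2: 10823²·(1 − 1212/10823)·274200000/1212 = 2.3533204 × 10^13.
County 1: 8528²·(1 − 1533/8528)·5664000/1533 = 2.2040224 × 10^11.
County 3: 17249²·(1 − 1337/17249)·160000000/1337 = 3.2845605 × 10^13.
Sum = 6.3451201 × 10^13.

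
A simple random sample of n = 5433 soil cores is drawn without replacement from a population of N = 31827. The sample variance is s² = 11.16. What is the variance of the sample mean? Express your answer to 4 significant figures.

Under SRS without replacement, Var(ȳ) = (1 − f)·s²/n with f = n/N = 5433/31827 = 0.17070412.
Var(ȳ) = (1 − 0.17070412)·11.16/5433 = 0.82929588·0.0020541137 = 0.0017034681.

0.001703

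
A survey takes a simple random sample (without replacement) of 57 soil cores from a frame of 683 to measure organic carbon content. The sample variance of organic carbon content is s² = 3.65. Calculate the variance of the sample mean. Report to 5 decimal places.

Under SRS without replacement, Var(ȳ) = (1 − f)·s²/n with f = n/N = 57/683 = 0.08345534.
Var(ȳ) = (1 − 0.08345534)·3.65/57 = 0.91654466·0.064035088 = 0.058691017.

0.05869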